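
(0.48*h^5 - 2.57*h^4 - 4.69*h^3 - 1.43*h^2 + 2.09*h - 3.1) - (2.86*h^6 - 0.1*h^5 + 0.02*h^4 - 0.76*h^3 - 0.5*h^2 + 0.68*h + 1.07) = -2.86*h^6 + 0.58*h^5 - 2.59*h^4 - 3.93*h^3 - 0.93*h^2 + 1.41*h - 4.17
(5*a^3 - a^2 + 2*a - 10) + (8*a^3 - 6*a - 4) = 13*a^3 - a^2 - 4*a - 14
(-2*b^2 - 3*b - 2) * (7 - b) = 2*b^3 - 11*b^2 - 19*b - 14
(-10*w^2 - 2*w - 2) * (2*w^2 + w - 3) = -20*w^4 - 14*w^3 + 24*w^2 + 4*w + 6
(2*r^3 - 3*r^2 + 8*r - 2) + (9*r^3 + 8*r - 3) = 11*r^3 - 3*r^2 + 16*r - 5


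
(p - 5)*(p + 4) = p^2 - p - 20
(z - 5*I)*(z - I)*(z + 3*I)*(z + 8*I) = z^4 + 5*I*z^3 + 37*z^2 + 89*I*z + 120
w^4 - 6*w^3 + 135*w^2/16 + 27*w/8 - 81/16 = (w - 3)^2*(w - 3/4)*(w + 3/4)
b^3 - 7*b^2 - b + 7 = (b - 7)*(b - 1)*(b + 1)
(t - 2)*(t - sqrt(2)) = t^2 - 2*t - sqrt(2)*t + 2*sqrt(2)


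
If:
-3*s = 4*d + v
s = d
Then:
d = -v/7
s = -v/7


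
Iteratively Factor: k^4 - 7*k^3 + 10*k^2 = (k - 2)*(k^3 - 5*k^2) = k*(k - 2)*(k^2 - 5*k) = k*(k - 5)*(k - 2)*(k)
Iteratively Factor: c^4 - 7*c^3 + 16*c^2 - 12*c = (c)*(c^3 - 7*c^2 + 16*c - 12) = c*(c - 2)*(c^2 - 5*c + 6) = c*(c - 2)^2*(c - 3)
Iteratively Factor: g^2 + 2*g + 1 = (g + 1)*(g + 1)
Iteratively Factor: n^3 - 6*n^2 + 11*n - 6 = (n - 2)*(n^2 - 4*n + 3) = (n - 2)*(n - 1)*(n - 3)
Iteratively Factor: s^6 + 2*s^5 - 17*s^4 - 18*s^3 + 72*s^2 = (s + 4)*(s^5 - 2*s^4 - 9*s^3 + 18*s^2) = (s + 3)*(s + 4)*(s^4 - 5*s^3 + 6*s^2) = s*(s + 3)*(s + 4)*(s^3 - 5*s^2 + 6*s) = s^2*(s + 3)*(s + 4)*(s^2 - 5*s + 6) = s^2*(s - 2)*(s + 3)*(s + 4)*(s - 3)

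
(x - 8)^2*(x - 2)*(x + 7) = x^4 - 11*x^3 - 30*x^2 + 544*x - 896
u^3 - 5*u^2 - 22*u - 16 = (u - 8)*(u + 1)*(u + 2)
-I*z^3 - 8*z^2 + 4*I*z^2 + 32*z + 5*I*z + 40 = (z - 5)*(z - 8*I)*(-I*z - I)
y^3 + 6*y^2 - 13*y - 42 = (y - 3)*(y + 2)*(y + 7)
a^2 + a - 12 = (a - 3)*(a + 4)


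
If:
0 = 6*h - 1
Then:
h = 1/6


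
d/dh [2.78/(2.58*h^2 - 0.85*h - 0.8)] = (2.363 - 14.3448*h)/(-2.58*h^2 + 0.85*h + 0.8)^2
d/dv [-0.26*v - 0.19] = -0.260000000000000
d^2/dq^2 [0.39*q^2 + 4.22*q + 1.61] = 0.780000000000000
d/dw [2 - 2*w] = -2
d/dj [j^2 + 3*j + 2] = 2*j + 3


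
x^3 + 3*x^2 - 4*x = x*(x - 1)*(x + 4)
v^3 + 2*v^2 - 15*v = v*(v - 3)*(v + 5)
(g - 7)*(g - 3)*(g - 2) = g^3 - 12*g^2 + 41*g - 42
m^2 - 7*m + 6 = (m - 6)*(m - 1)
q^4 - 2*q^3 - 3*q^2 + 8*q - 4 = (q - 2)*(q - 1)^2*(q + 2)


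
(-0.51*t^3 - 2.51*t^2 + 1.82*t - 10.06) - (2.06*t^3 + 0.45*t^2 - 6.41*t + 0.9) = -2.57*t^3 - 2.96*t^2 + 8.23*t - 10.96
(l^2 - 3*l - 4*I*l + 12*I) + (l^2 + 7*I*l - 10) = 2*l^2 - 3*l + 3*I*l - 10 + 12*I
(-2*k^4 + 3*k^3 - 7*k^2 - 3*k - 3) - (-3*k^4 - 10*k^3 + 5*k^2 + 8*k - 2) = k^4 + 13*k^3 - 12*k^2 - 11*k - 1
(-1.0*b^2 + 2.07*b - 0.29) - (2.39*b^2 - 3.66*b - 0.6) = -3.39*b^2 + 5.73*b + 0.31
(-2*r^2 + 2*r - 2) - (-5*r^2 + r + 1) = 3*r^2 + r - 3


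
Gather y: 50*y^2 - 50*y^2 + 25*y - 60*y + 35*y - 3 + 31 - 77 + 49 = 0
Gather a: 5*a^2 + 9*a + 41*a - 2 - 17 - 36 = 5*a^2 + 50*a - 55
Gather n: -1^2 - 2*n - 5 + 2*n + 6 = 0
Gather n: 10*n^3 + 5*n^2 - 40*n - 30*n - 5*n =10*n^3 + 5*n^2 - 75*n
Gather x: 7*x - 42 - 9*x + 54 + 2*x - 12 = 0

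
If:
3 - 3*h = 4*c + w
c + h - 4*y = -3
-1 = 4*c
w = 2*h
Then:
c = -1/4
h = 4/5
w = 8/5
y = 71/80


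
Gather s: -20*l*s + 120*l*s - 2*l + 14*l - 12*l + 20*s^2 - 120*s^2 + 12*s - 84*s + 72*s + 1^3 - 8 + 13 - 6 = 100*l*s - 100*s^2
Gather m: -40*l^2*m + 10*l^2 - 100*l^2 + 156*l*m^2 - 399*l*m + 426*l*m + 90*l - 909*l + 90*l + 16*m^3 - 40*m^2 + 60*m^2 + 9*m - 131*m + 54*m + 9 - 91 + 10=-90*l^2 - 729*l + 16*m^3 + m^2*(156*l + 20) + m*(-40*l^2 + 27*l - 68) - 72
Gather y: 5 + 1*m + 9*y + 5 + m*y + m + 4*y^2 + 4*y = 2*m + 4*y^2 + y*(m + 13) + 10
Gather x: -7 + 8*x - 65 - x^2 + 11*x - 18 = -x^2 + 19*x - 90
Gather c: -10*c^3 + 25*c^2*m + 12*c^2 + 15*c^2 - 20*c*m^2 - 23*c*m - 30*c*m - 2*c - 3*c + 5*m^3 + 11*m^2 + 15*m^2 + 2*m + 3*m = -10*c^3 + c^2*(25*m + 27) + c*(-20*m^2 - 53*m - 5) + 5*m^3 + 26*m^2 + 5*m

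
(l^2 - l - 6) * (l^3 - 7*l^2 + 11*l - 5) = l^5 - 8*l^4 + 12*l^3 + 26*l^2 - 61*l + 30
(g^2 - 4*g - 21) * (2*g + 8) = 2*g^3 - 74*g - 168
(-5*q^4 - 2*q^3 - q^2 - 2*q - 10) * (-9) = 45*q^4 + 18*q^3 + 9*q^2 + 18*q + 90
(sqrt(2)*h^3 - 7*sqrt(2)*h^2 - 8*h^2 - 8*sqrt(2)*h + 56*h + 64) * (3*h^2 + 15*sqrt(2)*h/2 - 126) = 3*sqrt(2)*h^5 - 21*sqrt(2)*h^4 - 9*h^4 - 210*sqrt(2)*h^3 + 63*h^3 + 1080*h^2 + 1302*sqrt(2)*h^2 - 7056*h + 1488*sqrt(2)*h - 8064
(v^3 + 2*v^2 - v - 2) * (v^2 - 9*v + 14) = v^5 - 7*v^4 - 5*v^3 + 35*v^2 + 4*v - 28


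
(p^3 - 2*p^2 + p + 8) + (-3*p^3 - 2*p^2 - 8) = -2*p^3 - 4*p^2 + p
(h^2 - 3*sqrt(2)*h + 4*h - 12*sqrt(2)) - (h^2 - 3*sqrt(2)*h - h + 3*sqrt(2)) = 5*h - 15*sqrt(2)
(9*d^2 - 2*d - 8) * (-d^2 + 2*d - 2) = -9*d^4 + 20*d^3 - 14*d^2 - 12*d + 16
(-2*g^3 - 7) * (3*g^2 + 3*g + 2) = -6*g^5 - 6*g^4 - 4*g^3 - 21*g^2 - 21*g - 14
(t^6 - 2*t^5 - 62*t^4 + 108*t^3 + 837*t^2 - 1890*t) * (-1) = -t^6 + 2*t^5 + 62*t^4 - 108*t^3 - 837*t^2 + 1890*t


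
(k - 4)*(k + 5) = k^2 + k - 20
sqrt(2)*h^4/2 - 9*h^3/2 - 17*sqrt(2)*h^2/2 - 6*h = h*(h - 6*sqrt(2))*(h + sqrt(2))*(sqrt(2)*h/2 + 1/2)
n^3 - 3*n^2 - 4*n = n*(n - 4)*(n + 1)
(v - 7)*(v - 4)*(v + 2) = v^3 - 9*v^2 + 6*v + 56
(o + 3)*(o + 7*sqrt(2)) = o^2 + 3*o + 7*sqrt(2)*o + 21*sqrt(2)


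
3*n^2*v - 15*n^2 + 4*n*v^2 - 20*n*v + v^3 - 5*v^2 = (n + v)*(3*n + v)*(v - 5)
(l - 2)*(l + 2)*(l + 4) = l^3 + 4*l^2 - 4*l - 16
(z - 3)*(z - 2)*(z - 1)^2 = z^4 - 7*z^3 + 17*z^2 - 17*z + 6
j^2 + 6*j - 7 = (j - 1)*(j + 7)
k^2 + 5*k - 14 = (k - 2)*(k + 7)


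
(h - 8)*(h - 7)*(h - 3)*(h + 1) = h^4 - 17*h^3 + 83*h^2 - 67*h - 168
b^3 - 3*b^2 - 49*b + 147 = (b - 7)*(b - 3)*(b + 7)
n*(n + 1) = n^2 + n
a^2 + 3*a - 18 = (a - 3)*(a + 6)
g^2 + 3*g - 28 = (g - 4)*(g + 7)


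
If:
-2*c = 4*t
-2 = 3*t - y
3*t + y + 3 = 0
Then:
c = 5/3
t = -5/6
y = -1/2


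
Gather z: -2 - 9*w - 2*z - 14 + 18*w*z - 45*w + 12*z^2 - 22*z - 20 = -54*w + 12*z^2 + z*(18*w - 24) - 36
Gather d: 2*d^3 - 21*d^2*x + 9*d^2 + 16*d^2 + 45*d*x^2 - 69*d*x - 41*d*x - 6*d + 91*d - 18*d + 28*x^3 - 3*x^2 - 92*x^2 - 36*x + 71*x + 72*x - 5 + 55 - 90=2*d^3 + d^2*(25 - 21*x) + d*(45*x^2 - 110*x + 67) + 28*x^3 - 95*x^2 + 107*x - 40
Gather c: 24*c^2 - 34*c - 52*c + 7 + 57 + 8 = 24*c^2 - 86*c + 72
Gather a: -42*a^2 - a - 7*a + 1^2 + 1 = -42*a^2 - 8*a + 2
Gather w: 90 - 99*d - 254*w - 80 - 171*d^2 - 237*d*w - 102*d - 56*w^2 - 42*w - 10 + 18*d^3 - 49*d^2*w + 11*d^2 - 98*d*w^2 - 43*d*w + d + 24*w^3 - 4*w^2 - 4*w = 18*d^3 - 160*d^2 - 200*d + 24*w^3 + w^2*(-98*d - 60) + w*(-49*d^2 - 280*d - 300)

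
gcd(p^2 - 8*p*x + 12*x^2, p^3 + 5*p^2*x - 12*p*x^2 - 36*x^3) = 1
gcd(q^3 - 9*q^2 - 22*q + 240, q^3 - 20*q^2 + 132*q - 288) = q^2 - 14*q + 48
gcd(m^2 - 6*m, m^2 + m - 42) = m - 6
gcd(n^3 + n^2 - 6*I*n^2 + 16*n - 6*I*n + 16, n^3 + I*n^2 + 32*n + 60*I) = n + 2*I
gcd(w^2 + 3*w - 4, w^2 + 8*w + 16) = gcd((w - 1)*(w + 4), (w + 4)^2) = w + 4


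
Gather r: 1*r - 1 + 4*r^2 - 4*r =4*r^2 - 3*r - 1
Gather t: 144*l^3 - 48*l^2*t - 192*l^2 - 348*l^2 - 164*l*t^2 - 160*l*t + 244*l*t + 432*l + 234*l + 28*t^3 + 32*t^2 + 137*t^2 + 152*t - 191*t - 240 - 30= 144*l^3 - 540*l^2 + 666*l + 28*t^3 + t^2*(169 - 164*l) + t*(-48*l^2 + 84*l - 39) - 270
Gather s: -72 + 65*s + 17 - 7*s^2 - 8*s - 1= -7*s^2 + 57*s - 56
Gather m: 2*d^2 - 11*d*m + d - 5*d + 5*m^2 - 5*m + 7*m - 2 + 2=2*d^2 - 4*d + 5*m^2 + m*(2 - 11*d)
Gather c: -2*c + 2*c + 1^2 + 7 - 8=0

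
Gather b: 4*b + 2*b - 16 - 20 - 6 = 6*b - 42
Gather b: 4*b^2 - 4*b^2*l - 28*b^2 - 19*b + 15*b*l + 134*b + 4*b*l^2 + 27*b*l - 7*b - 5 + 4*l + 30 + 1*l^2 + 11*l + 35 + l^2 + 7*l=b^2*(-4*l - 24) + b*(4*l^2 + 42*l + 108) + 2*l^2 + 22*l + 60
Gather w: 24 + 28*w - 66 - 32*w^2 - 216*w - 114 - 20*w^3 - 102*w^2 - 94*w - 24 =-20*w^3 - 134*w^2 - 282*w - 180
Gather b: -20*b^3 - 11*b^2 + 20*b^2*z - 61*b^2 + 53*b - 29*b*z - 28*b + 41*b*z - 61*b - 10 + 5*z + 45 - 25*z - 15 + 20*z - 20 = -20*b^3 + b^2*(20*z - 72) + b*(12*z - 36)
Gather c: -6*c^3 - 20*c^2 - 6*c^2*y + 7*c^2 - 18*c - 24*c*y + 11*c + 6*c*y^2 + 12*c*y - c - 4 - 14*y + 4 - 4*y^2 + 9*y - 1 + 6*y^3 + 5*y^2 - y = -6*c^3 + c^2*(-6*y - 13) + c*(6*y^2 - 12*y - 8) + 6*y^3 + y^2 - 6*y - 1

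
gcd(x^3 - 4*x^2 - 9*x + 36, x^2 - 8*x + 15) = x - 3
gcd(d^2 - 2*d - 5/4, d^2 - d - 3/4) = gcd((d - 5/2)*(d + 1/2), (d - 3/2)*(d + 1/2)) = d + 1/2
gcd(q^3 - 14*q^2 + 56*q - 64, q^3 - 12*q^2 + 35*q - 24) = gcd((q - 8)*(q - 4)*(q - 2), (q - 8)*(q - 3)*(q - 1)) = q - 8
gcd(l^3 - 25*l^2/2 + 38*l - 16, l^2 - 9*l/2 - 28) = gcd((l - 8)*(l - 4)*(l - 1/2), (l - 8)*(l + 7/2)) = l - 8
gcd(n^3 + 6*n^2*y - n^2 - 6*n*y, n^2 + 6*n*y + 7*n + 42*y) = n + 6*y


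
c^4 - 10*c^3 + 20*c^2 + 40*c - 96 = (c - 6)*(c - 4)*(c - 2)*(c + 2)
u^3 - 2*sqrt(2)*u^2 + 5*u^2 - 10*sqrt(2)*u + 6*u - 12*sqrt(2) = (u + 2)*(u + 3)*(u - 2*sqrt(2))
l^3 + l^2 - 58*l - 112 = (l - 8)*(l + 2)*(l + 7)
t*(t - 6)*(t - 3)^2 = t^4 - 12*t^3 + 45*t^2 - 54*t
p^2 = p^2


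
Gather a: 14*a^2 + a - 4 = 14*a^2 + a - 4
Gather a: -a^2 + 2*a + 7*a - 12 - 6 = -a^2 + 9*a - 18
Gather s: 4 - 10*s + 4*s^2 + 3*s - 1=4*s^2 - 7*s + 3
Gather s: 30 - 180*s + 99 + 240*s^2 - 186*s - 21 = 240*s^2 - 366*s + 108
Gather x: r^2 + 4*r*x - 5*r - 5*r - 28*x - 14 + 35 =r^2 - 10*r + x*(4*r - 28) + 21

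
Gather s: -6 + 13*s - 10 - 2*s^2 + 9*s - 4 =-2*s^2 + 22*s - 20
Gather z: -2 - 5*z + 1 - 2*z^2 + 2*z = -2*z^2 - 3*z - 1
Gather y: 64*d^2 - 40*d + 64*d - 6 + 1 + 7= 64*d^2 + 24*d + 2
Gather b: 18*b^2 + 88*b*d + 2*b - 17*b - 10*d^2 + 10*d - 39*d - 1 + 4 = 18*b^2 + b*(88*d - 15) - 10*d^2 - 29*d + 3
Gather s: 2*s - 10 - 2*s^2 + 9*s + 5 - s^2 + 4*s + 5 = -3*s^2 + 15*s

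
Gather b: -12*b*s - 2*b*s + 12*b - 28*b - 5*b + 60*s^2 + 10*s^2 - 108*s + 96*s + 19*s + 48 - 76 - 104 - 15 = b*(-14*s - 21) + 70*s^2 + 7*s - 147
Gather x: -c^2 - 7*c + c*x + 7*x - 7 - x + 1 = -c^2 - 7*c + x*(c + 6) - 6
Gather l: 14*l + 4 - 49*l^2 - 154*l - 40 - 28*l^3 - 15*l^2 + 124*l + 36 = -28*l^3 - 64*l^2 - 16*l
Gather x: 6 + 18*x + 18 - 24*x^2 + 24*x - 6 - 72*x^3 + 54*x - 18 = -72*x^3 - 24*x^2 + 96*x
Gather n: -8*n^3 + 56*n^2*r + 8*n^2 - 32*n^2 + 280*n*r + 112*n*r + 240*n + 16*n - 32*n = -8*n^3 + n^2*(56*r - 24) + n*(392*r + 224)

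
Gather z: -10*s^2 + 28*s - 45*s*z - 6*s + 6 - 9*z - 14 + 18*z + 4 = -10*s^2 + 22*s + z*(9 - 45*s) - 4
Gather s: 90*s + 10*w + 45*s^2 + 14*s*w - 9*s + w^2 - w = 45*s^2 + s*(14*w + 81) + w^2 + 9*w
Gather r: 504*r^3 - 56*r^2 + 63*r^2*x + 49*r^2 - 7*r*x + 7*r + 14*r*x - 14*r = 504*r^3 + r^2*(63*x - 7) + r*(7*x - 7)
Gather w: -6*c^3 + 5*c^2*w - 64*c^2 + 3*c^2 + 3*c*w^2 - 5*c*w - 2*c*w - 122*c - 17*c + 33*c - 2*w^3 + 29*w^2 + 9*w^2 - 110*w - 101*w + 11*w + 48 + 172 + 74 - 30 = -6*c^3 - 61*c^2 - 106*c - 2*w^3 + w^2*(3*c + 38) + w*(5*c^2 - 7*c - 200) + 264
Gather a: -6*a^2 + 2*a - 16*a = -6*a^2 - 14*a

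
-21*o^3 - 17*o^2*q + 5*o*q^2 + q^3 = (-3*o + q)*(o + q)*(7*o + q)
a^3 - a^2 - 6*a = a*(a - 3)*(a + 2)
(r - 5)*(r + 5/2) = r^2 - 5*r/2 - 25/2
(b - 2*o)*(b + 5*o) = b^2 + 3*b*o - 10*o^2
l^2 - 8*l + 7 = (l - 7)*(l - 1)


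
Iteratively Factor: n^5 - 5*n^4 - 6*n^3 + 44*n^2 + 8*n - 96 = (n - 2)*(n^4 - 3*n^3 - 12*n^2 + 20*n + 48) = (n - 3)*(n - 2)*(n^3 - 12*n - 16) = (n - 3)*(n - 2)*(n + 2)*(n^2 - 2*n - 8) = (n - 3)*(n - 2)*(n + 2)^2*(n - 4)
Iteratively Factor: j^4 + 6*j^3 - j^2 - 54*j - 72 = (j + 4)*(j^3 + 2*j^2 - 9*j - 18) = (j + 3)*(j + 4)*(j^2 - j - 6) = (j - 3)*(j + 3)*(j + 4)*(j + 2)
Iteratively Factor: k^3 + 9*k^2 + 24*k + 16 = (k + 4)*(k^2 + 5*k + 4) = (k + 1)*(k + 4)*(k + 4)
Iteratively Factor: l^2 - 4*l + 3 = (l - 1)*(l - 3)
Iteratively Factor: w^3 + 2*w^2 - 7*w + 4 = (w - 1)*(w^2 + 3*w - 4) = (w - 1)*(w + 4)*(w - 1)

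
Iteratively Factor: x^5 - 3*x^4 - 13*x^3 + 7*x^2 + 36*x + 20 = (x + 2)*(x^4 - 5*x^3 - 3*x^2 + 13*x + 10) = (x - 5)*(x + 2)*(x^3 - 3*x - 2) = (x - 5)*(x + 1)*(x + 2)*(x^2 - x - 2) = (x - 5)*(x - 2)*(x + 1)*(x + 2)*(x + 1)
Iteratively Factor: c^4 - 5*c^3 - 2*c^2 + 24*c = (c - 4)*(c^3 - c^2 - 6*c) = c*(c - 4)*(c^2 - c - 6) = c*(c - 4)*(c + 2)*(c - 3)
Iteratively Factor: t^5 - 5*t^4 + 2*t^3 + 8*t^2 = (t)*(t^4 - 5*t^3 + 2*t^2 + 8*t) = t*(t - 2)*(t^3 - 3*t^2 - 4*t) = t*(t - 2)*(t + 1)*(t^2 - 4*t) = t^2*(t - 2)*(t + 1)*(t - 4)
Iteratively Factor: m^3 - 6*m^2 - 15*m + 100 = (m + 4)*(m^2 - 10*m + 25) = (m - 5)*(m + 4)*(m - 5)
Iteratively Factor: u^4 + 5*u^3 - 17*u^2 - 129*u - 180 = (u - 5)*(u^3 + 10*u^2 + 33*u + 36) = (u - 5)*(u + 4)*(u^2 + 6*u + 9) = (u - 5)*(u + 3)*(u + 4)*(u + 3)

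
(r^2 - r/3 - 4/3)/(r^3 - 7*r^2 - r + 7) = (r - 4/3)/(r^2 - 8*r + 7)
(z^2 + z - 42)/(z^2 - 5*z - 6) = (z + 7)/(z + 1)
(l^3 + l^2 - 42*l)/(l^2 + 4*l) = (l^2 + l - 42)/(l + 4)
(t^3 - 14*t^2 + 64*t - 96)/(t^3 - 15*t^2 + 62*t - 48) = (t^2 - 8*t + 16)/(t^2 - 9*t + 8)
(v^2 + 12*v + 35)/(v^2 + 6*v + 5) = (v + 7)/(v + 1)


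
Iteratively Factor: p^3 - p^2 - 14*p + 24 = (p - 3)*(p^2 + 2*p - 8) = (p - 3)*(p - 2)*(p + 4)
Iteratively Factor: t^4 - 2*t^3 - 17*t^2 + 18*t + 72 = (t + 2)*(t^3 - 4*t^2 - 9*t + 36) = (t - 4)*(t + 2)*(t^2 - 9) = (t - 4)*(t + 2)*(t + 3)*(t - 3)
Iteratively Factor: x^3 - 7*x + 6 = (x - 2)*(x^2 + 2*x - 3) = (x - 2)*(x - 1)*(x + 3)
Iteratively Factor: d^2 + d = (d)*(d + 1)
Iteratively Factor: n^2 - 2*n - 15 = (n - 5)*(n + 3)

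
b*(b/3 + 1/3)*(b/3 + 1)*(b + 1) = b^4/9 + 5*b^3/9 + 7*b^2/9 + b/3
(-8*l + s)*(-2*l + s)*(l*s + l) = 16*l^3*s + 16*l^3 - 10*l^2*s^2 - 10*l^2*s + l*s^3 + l*s^2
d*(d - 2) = d^2 - 2*d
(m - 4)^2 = m^2 - 8*m + 16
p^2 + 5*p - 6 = (p - 1)*(p + 6)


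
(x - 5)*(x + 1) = x^2 - 4*x - 5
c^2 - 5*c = c*(c - 5)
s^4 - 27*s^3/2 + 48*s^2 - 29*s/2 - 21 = (s - 7)*(s - 6)*(s - 1)*(s + 1/2)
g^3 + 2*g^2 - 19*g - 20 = (g - 4)*(g + 1)*(g + 5)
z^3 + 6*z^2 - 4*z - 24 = (z - 2)*(z + 2)*(z + 6)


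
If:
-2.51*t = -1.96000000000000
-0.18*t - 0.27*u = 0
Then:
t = 0.78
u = -0.52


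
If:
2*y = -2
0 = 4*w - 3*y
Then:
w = -3/4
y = -1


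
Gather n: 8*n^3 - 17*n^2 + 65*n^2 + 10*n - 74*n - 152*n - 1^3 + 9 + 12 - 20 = 8*n^3 + 48*n^2 - 216*n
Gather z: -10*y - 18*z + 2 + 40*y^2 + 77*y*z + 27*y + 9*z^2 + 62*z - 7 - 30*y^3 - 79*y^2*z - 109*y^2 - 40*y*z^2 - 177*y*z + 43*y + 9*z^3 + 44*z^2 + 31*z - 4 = -30*y^3 - 69*y^2 + 60*y + 9*z^3 + z^2*(53 - 40*y) + z*(-79*y^2 - 100*y + 75) - 9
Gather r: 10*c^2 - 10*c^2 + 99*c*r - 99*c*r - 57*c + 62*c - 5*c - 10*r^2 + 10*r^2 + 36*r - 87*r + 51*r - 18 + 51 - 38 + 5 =0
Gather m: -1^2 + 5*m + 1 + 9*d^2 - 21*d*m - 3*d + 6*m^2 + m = 9*d^2 - 3*d + 6*m^2 + m*(6 - 21*d)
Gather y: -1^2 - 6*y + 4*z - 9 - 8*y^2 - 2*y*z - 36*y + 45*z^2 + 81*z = -8*y^2 + y*(-2*z - 42) + 45*z^2 + 85*z - 10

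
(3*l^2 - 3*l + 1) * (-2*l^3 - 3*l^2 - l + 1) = -6*l^5 - 3*l^4 + 4*l^3 + 3*l^2 - 4*l + 1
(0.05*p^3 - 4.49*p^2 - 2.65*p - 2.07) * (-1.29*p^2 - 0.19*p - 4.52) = -0.0645*p^5 + 5.7826*p^4 + 4.0456*p^3 + 23.4686*p^2 + 12.3713*p + 9.3564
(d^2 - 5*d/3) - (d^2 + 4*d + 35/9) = -17*d/3 - 35/9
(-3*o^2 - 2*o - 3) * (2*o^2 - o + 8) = -6*o^4 - o^3 - 28*o^2 - 13*o - 24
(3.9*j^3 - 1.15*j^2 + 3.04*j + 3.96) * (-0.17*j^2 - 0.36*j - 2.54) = -0.663*j^5 - 1.2085*j^4 - 10.0088*j^3 + 1.1534*j^2 - 9.1472*j - 10.0584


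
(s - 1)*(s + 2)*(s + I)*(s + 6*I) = s^4 + s^3 + 7*I*s^3 - 8*s^2 + 7*I*s^2 - 6*s - 14*I*s + 12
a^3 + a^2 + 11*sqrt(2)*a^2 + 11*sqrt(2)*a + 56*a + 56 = (a + 1)*(a + 4*sqrt(2))*(a + 7*sqrt(2))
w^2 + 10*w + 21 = (w + 3)*(w + 7)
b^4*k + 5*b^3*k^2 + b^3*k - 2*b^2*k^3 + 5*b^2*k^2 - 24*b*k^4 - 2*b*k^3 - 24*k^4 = (b - 2*k)*(b + 3*k)*(b + 4*k)*(b*k + k)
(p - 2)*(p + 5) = p^2 + 3*p - 10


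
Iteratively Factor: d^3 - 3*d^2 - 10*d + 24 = (d - 4)*(d^2 + d - 6) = (d - 4)*(d + 3)*(d - 2)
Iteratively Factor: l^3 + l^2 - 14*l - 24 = (l - 4)*(l^2 + 5*l + 6) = (l - 4)*(l + 2)*(l + 3)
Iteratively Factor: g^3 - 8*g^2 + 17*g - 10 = (g - 1)*(g^2 - 7*g + 10) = (g - 2)*(g - 1)*(g - 5)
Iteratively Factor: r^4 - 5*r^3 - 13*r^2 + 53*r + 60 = (r + 3)*(r^3 - 8*r^2 + 11*r + 20) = (r + 1)*(r + 3)*(r^2 - 9*r + 20) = (r - 4)*(r + 1)*(r + 3)*(r - 5)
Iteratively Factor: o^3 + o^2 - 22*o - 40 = (o + 2)*(o^2 - o - 20) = (o - 5)*(o + 2)*(o + 4)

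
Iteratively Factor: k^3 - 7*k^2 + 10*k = (k - 5)*(k^2 - 2*k) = k*(k - 5)*(k - 2)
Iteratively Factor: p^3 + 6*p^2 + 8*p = (p + 4)*(p^2 + 2*p) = p*(p + 4)*(p + 2)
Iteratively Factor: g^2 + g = (g + 1)*(g)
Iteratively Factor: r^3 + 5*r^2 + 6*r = (r + 3)*(r^2 + 2*r) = (r + 2)*(r + 3)*(r)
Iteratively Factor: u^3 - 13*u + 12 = (u - 3)*(u^2 + 3*u - 4) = (u - 3)*(u + 4)*(u - 1)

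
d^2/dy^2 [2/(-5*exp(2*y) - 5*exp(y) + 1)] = 10*(-10*(2*exp(y) + 1)^2*exp(y) + (4*exp(y) + 1)*(5*exp(2*y) + 5*exp(y) - 1))*exp(y)/(5*exp(2*y) + 5*exp(y) - 1)^3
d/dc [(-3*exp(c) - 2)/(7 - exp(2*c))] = (-2*(3*exp(c) + 2)*exp(c) + 3*exp(2*c) - 21)*exp(c)/(exp(2*c) - 7)^2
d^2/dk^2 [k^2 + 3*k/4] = 2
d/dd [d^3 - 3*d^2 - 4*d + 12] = 3*d^2 - 6*d - 4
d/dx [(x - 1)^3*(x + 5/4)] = (x - 1)^2*(16*x + 11)/4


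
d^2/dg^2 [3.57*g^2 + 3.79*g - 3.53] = 7.14000000000000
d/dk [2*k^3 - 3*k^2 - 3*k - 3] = 6*k^2 - 6*k - 3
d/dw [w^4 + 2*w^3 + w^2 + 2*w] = 4*w^3 + 6*w^2 + 2*w + 2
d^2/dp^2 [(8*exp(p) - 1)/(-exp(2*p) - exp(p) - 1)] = (-8*exp(4*p) + 12*exp(3*p) + 51*exp(2*p) + 5*exp(p) - 9)*exp(p)/(exp(6*p) + 3*exp(5*p) + 6*exp(4*p) + 7*exp(3*p) + 6*exp(2*p) + 3*exp(p) + 1)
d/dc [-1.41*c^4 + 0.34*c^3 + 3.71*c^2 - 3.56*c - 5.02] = -5.64*c^3 + 1.02*c^2 + 7.42*c - 3.56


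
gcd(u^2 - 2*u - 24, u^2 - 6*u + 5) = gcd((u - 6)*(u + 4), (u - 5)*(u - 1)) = 1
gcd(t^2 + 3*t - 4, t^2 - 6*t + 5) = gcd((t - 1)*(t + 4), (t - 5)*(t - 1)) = t - 1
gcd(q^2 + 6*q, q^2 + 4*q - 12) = q + 6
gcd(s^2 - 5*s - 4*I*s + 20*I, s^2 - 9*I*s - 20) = s - 4*I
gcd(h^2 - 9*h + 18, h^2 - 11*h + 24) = h - 3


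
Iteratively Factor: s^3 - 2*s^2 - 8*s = (s + 2)*(s^2 - 4*s) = (s - 4)*(s + 2)*(s)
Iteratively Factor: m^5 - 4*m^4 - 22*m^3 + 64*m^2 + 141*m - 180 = (m - 5)*(m^4 + m^3 - 17*m^2 - 21*m + 36) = (m - 5)*(m - 4)*(m^3 + 5*m^2 + 3*m - 9) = (m - 5)*(m - 4)*(m - 1)*(m^2 + 6*m + 9) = (m - 5)*(m - 4)*(m - 1)*(m + 3)*(m + 3)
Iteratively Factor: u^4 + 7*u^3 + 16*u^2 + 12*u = (u + 2)*(u^3 + 5*u^2 + 6*u) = (u + 2)*(u + 3)*(u^2 + 2*u) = (u + 2)^2*(u + 3)*(u)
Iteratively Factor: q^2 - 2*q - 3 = (q + 1)*(q - 3)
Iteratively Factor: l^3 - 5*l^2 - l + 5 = (l - 1)*(l^2 - 4*l - 5) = (l - 1)*(l + 1)*(l - 5)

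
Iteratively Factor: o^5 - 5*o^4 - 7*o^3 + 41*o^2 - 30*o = (o - 2)*(o^4 - 3*o^3 - 13*o^2 + 15*o) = (o - 5)*(o - 2)*(o^3 + 2*o^2 - 3*o) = (o - 5)*(o - 2)*(o - 1)*(o^2 + 3*o) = o*(o - 5)*(o - 2)*(o - 1)*(o + 3)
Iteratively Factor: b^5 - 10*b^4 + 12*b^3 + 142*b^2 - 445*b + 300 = (b - 1)*(b^4 - 9*b^3 + 3*b^2 + 145*b - 300) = (b - 5)*(b - 1)*(b^3 - 4*b^2 - 17*b + 60) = (b - 5)*(b - 1)*(b + 4)*(b^2 - 8*b + 15) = (b - 5)^2*(b - 1)*(b + 4)*(b - 3)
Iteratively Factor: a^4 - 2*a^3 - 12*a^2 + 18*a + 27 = (a + 3)*(a^3 - 5*a^2 + 3*a + 9) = (a + 1)*(a + 3)*(a^2 - 6*a + 9) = (a - 3)*(a + 1)*(a + 3)*(a - 3)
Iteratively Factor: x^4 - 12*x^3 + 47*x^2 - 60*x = (x - 4)*(x^3 - 8*x^2 + 15*x) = x*(x - 4)*(x^2 - 8*x + 15) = x*(x - 5)*(x - 4)*(x - 3)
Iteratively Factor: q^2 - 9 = (q - 3)*(q + 3)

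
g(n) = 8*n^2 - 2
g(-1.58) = 17.97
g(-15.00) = 1798.00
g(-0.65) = 1.38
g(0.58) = 0.69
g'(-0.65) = -10.40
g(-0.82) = 3.38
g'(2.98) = 47.68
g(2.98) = 69.04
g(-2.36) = 42.56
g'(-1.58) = -25.28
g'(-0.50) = -8.00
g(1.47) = 15.29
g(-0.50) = 0.00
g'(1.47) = 23.52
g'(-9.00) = -144.00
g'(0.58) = 9.28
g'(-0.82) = -13.12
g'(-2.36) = -37.76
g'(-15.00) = -240.00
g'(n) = 16*n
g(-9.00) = 646.00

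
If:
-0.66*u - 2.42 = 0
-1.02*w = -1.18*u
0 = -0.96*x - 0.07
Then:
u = -3.67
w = -4.24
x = -0.07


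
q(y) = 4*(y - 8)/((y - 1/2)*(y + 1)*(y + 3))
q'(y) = -4*(y - 8)/((y - 1/2)*(y + 1)*(y + 3)^2) - 4*(y - 8)/((y - 1/2)*(y + 1)^2*(y + 3)) - 4*(y - 8)/((y - 1/2)^2*(y + 1)*(y + 3)) + 4/((y - 1/2)*(y + 1)*(y + 3)) = 8*(-4*y^3 + 41*y^2 + 112*y + 13)/(4*y^6 + 28*y^5 + 57*y^4 + 16*y^3 - 38*y^2 - 12*y + 9)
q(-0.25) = 21.33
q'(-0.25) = -10.34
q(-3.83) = 4.65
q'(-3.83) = 7.93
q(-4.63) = 1.66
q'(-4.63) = 1.67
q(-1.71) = -19.19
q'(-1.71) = -18.86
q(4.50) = -0.08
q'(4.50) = 0.07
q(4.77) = -0.07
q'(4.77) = 0.06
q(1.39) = -2.83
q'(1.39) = 5.44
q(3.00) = -0.33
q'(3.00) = 0.34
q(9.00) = 0.00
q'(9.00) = 0.00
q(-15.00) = 0.04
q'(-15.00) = 0.01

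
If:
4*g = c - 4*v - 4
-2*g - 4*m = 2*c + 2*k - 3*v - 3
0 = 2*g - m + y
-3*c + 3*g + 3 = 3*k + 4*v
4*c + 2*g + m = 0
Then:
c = 56/229 - 5*y/229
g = -209*y/916 - 56/229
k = 329/229 - 461*y/916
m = 249*y/458 - 112/229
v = 51*y/229 - 159/229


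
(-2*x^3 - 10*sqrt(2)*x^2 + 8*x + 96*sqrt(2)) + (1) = -2*x^3 - 10*sqrt(2)*x^2 + 8*x + 1 + 96*sqrt(2)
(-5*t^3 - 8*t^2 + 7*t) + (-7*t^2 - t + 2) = -5*t^3 - 15*t^2 + 6*t + 2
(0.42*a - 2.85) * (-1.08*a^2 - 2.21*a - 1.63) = -0.4536*a^3 + 2.1498*a^2 + 5.6139*a + 4.6455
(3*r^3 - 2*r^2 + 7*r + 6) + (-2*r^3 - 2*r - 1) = r^3 - 2*r^2 + 5*r + 5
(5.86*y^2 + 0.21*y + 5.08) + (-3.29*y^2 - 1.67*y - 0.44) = 2.57*y^2 - 1.46*y + 4.64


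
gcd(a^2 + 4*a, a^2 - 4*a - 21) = 1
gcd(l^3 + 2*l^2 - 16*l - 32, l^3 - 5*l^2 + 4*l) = l - 4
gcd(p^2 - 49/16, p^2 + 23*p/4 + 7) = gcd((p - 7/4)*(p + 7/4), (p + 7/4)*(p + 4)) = p + 7/4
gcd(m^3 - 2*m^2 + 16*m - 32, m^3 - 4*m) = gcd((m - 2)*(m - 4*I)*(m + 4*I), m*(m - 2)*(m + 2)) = m - 2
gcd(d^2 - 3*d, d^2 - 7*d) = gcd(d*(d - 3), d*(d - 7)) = d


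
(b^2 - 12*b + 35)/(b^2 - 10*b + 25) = (b - 7)/(b - 5)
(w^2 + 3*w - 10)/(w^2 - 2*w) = (w + 5)/w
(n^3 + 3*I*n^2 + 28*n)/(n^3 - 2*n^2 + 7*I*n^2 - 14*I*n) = (n - 4*I)/(n - 2)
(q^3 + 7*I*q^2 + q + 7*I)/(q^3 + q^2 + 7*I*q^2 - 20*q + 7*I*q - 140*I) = (q^2 + 1)/(q^2 + q - 20)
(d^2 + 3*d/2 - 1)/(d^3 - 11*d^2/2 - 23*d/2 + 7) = 1/(d - 7)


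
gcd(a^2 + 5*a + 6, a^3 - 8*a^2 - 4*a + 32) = a + 2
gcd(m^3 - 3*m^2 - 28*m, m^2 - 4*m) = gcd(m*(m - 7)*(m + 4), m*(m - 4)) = m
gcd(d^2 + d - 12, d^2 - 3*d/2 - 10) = 1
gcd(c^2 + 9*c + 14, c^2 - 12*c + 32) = 1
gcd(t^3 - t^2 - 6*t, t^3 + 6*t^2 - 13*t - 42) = t^2 - t - 6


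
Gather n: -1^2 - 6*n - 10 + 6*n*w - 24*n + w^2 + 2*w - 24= n*(6*w - 30) + w^2 + 2*w - 35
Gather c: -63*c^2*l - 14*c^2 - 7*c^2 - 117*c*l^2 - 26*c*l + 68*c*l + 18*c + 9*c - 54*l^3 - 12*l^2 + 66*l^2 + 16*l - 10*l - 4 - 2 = c^2*(-63*l - 21) + c*(-117*l^2 + 42*l + 27) - 54*l^3 + 54*l^2 + 6*l - 6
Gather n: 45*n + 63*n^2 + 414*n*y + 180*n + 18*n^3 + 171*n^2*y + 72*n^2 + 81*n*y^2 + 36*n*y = 18*n^3 + n^2*(171*y + 135) + n*(81*y^2 + 450*y + 225)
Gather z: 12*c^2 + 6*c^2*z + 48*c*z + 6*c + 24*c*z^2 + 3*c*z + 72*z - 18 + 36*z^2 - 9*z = 12*c^2 + 6*c + z^2*(24*c + 36) + z*(6*c^2 + 51*c + 63) - 18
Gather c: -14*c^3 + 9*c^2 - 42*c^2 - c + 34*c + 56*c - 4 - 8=-14*c^3 - 33*c^2 + 89*c - 12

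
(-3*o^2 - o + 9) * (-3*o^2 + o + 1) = 9*o^4 - 31*o^2 + 8*o + 9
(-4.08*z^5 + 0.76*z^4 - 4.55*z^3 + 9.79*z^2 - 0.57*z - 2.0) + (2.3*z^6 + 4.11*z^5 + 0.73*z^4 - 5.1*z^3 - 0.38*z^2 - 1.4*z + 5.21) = 2.3*z^6 + 0.0300000000000002*z^5 + 1.49*z^4 - 9.65*z^3 + 9.41*z^2 - 1.97*z + 3.21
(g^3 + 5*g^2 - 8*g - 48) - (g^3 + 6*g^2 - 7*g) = -g^2 - g - 48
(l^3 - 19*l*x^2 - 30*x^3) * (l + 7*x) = l^4 + 7*l^3*x - 19*l^2*x^2 - 163*l*x^3 - 210*x^4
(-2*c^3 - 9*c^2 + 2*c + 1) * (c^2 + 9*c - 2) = -2*c^5 - 27*c^4 - 75*c^3 + 37*c^2 + 5*c - 2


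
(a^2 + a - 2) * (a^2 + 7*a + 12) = a^4 + 8*a^3 + 17*a^2 - 2*a - 24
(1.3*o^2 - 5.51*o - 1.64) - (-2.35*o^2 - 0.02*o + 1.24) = 3.65*o^2 - 5.49*o - 2.88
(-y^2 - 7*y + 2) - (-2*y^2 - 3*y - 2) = y^2 - 4*y + 4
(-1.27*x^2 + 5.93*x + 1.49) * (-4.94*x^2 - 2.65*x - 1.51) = 6.2738*x^4 - 25.9287*x^3 - 21.1574*x^2 - 12.9028*x - 2.2499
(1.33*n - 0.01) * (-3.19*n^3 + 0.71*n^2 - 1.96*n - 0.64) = -4.2427*n^4 + 0.9762*n^3 - 2.6139*n^2 - 0.8316*n + 0.0064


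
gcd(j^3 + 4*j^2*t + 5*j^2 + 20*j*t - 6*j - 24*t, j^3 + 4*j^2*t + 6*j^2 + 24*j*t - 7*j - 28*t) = j^2 + 4*j*t - j - 4*t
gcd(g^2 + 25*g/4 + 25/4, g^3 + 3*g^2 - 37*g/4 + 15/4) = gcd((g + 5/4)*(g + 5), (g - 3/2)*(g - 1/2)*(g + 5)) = g + 5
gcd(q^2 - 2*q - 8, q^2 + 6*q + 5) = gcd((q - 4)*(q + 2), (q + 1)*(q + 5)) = 1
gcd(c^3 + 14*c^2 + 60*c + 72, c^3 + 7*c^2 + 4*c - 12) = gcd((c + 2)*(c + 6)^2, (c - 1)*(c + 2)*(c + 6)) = c^2 + 8*c + 12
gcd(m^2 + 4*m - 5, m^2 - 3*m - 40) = m + 5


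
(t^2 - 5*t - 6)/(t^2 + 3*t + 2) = (t - 6)/(t + 2)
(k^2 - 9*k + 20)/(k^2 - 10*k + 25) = (k - 4)/(k - 5)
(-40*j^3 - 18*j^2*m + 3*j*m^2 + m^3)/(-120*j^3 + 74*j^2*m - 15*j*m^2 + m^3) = (10*j^2 + 7*j*m + m^2)/(30*j^2 - 11*j*m + m^2)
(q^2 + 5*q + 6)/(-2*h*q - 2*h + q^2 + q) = (q^2 + 5*q + 6)/(-2*h*q - 2*h + q^2 + q)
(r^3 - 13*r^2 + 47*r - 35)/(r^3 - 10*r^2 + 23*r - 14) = (r - 5)/(r - 2)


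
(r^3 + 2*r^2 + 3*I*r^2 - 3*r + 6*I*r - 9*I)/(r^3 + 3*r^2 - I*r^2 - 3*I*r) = (r^2 + r*(-1 + 3*I) - 3*I)/(r*(r - I))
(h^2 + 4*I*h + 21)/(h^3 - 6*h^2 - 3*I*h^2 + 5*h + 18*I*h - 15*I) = (h + 7*I)/(h^2 - 6*h + 5)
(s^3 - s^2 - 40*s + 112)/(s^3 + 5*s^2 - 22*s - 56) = (s - 4)/(s + 2)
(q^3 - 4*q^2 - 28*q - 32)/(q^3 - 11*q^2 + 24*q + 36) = (q^3 - 4*q^2 - 28*q - 32)/(q^3 - 11*q^2 + 24*q + 36)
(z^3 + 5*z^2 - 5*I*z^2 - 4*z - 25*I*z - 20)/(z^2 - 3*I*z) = (z^3 + 5*z^2*(1 - I) - z*(4 + 25*I) - 20)/(z*(z - 3*I))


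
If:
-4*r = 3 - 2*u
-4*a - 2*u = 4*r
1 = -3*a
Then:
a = -1/3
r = -5/24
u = 13/12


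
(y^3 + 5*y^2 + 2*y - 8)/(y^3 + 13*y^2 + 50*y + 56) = (y - 1)/(y + 7)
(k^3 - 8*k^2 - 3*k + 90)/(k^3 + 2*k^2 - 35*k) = (k^2 - 3*k - 18)/(k*(k + 7))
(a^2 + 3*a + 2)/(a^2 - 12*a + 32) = (a^2 + 3*a + 2)/(a^2 - 12*a + 32)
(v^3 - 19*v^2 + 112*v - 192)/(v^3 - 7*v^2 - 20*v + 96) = (v - 8)/(v + 4)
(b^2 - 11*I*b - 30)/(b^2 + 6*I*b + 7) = (b^2 - 11*I*b - 30)/(b^2 + 6*I*b + 7)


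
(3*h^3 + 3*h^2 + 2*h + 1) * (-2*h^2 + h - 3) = -6*h^5 - 3*h^4 - 10*h^3 - 9*h^2 - 5*h - 3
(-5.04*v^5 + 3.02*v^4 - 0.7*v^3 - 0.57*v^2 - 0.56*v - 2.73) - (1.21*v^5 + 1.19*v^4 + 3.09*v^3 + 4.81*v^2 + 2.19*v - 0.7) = -6.25*v^5 + 1.83*v^4 - 3.79*v^3 - 5.38*v^2 - 2.75*v - 2.03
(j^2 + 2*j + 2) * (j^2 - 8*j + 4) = j^4 - 6*j^3 - 10*j^2 - 8*j + 8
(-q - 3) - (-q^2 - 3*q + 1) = q^2 + 2*q - 4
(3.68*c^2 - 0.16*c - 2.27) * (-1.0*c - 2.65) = -3.68*c^3 - 9.592*c^2 + 2.694*c + 6.0155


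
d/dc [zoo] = 0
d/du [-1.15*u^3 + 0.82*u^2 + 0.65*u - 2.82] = -3.45*u^2 + 1.64*u + 0.65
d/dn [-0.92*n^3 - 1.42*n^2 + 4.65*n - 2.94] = -2.76*n^2 - 2.84*n + 4.65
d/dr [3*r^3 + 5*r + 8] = 9*r^2 + 5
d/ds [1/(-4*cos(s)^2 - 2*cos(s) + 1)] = -2*(4*cos(s) + 1)*sin(s)/(4*cos(s)^2 + 2*cos(s) - 1)^2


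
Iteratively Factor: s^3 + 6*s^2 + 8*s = (s + 4)*(s^2 + 2*s) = (s + 2)*(s + 4)*(s)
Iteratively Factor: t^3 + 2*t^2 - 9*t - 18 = (t + 2)*(t^2 - 9) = (t + 2)*(t + 3)*(t - 3)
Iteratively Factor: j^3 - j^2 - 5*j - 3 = (j - 3)*(j^2 + 2*j + 1) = (j - 3)*(j + 1)*(j + 1)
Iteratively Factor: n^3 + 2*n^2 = (n)*(n^2 + 2*n) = n*(n + 2)*(n)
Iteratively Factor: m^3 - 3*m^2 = (m)*(m^2 - 3*m) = m^2*(m - 3)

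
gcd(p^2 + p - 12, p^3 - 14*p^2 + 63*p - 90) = p - 3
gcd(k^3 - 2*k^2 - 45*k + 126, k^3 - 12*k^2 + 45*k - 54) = k^2 - 9*k + 18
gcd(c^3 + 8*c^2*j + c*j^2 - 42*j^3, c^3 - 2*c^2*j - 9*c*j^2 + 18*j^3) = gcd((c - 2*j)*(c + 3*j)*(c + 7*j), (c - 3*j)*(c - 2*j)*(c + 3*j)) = c^2 + c*j - 6*j^2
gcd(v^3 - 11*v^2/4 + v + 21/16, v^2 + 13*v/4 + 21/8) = 1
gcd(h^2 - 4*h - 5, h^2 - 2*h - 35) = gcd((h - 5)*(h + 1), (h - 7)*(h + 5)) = 1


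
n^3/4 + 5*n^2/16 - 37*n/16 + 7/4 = (n/4 + 1)*(n - 7/4)*(n - 1)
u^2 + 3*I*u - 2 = (u + I)*(u + 2*I)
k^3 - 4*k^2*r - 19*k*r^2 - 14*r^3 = (k - 7*r)*(k + r)*(k + 2*r)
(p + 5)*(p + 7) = p^2 + 12*p + 35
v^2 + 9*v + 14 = (v + 2)*(v + 7)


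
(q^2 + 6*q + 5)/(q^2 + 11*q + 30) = (q + 1)/(q + 6)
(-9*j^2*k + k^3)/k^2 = -9*j^2/k + k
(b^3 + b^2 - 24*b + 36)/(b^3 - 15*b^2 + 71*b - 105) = (b^2 + 4*b - 12)/(b^2 - 12*b + 35)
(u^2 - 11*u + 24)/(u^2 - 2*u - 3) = (u - 8)/(u + 1)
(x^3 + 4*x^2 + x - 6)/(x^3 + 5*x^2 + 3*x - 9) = (x + 2)/(x + 3)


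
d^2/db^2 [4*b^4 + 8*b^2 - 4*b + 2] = 48*b^2 + 16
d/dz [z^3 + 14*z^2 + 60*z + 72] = 3*z^2 + 28*z + 60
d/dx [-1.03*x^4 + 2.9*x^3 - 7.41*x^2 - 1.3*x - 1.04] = -4.12*x^3 + 8.7*x^2 - 14.82*x - 1.3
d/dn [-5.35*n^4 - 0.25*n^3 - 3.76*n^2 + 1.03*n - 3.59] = -21.4*n^3 - 0.75*n^2 - 7.52*n + 1.03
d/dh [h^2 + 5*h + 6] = 2*h + 5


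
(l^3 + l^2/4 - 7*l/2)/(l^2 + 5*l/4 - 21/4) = l*(l + 2)/(l + 3)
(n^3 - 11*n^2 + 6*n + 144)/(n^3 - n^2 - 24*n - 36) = (n - 8)/(n + 2)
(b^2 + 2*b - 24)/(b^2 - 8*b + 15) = (b^2 + 2*b - 24)/(b^2 - 8*b + 15)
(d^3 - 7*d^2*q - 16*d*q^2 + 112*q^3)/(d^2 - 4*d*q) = d - 3*q - 28*q^2/d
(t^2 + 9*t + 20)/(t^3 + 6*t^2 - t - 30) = (t + 4)/(t^2 + t - 6)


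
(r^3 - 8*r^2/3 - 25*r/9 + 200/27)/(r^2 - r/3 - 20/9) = (9*r^2 - 9*r - 40)/(3*(3*r + 4))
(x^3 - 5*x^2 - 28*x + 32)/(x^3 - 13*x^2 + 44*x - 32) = (x + 4)/(x - 4)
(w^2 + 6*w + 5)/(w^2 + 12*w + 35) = (w + 1)/(w + 7)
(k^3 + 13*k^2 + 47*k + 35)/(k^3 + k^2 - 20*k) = (k^2 + 8*k + 7)/(k*(k - 4))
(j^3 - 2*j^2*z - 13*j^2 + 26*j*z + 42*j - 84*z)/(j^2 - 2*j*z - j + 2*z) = (j^2 - 13*j + 42)/(j - 1)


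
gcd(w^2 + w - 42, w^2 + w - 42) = w^2 + w - 42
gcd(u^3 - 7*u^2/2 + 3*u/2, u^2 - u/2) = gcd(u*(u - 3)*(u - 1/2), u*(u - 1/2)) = u^2 - u/2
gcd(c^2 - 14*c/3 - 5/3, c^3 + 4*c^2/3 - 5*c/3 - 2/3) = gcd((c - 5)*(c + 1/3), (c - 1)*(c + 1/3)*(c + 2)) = c + 1/3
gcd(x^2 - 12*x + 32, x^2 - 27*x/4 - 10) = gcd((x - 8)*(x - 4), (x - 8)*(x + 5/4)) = x - 8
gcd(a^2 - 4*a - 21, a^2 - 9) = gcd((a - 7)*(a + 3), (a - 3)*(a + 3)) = a + 3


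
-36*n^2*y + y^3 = y*(-6*n + y)*(6*n + y)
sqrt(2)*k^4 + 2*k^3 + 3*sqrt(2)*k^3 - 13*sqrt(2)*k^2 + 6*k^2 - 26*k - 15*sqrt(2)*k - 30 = (k - 3)*(k + 5)*(k + sqrt(2))*(sqrt(2)*k + sqrt(2))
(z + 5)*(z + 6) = z^2 + 11*z + 30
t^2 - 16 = (t - 4)*(t + 4)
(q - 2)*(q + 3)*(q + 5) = q^3 + 6*q^2 - q - 30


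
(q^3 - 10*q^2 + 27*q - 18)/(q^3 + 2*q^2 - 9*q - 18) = (q^2 - 7*q + 6)/(q^2 + 5*q + 6)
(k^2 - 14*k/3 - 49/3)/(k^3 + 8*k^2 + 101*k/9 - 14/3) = 3*(k - 7)/(3*k^2 + 17*k - 6)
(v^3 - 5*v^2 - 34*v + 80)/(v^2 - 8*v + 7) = (v^3 - 5*v^2 - 34*v + 80)/(v^2 - 8*v + 7)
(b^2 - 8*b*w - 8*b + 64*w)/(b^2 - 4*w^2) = (b^2 - 8*b*w - 8*b + 64*w)/(b^2 - 4*w^2)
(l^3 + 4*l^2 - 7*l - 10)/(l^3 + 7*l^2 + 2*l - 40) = (l + 1)/(l + 4)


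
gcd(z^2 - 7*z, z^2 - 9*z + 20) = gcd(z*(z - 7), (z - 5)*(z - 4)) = 1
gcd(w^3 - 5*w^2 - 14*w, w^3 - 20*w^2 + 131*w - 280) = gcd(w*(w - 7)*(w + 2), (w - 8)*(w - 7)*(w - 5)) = w - 7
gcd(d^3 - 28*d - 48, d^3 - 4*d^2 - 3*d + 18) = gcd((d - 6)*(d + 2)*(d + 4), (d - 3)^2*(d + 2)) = d + 2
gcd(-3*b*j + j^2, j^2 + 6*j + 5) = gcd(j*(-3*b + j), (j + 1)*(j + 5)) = 1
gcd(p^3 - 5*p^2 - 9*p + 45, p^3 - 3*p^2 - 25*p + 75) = p^2 - 8*p + 15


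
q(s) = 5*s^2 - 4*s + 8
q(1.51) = 13.36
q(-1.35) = 22.51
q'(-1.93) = -23.30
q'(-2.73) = -31.30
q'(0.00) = -4.00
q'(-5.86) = -62.60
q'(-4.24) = -46.40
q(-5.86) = 203.14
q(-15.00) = 1193.00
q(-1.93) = 34.34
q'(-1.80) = -22.00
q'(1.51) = 11.10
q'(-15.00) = -154.00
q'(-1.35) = -17.50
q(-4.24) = 114.85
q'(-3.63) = -40.30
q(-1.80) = 31.40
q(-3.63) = 88.40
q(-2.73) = 56.18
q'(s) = 10*s - 4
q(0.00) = 8.00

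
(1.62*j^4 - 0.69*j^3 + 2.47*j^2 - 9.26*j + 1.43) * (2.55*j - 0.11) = 4.131*j^5 - 1.9377*j^4 + 6.3744*j^3 - 23.8847*j^2 + 4.6651*j - 0.1573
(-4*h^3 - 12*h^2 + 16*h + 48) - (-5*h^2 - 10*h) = -4*h^3 - 7*h^2 + 26*h + 48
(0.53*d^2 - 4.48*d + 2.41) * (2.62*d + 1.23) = 1.3886*d^3 - 11.0857*d^2 + 0.8038*d + 2.9643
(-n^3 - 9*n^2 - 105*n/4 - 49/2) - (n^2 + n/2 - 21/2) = -n^3 - 10*n^2 - 107*n/4 - 14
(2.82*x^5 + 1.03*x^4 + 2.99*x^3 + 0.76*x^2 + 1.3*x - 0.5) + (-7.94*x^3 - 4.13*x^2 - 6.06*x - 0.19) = 2.82*x^5 + 1.03*x^4 - 4.95*x^3 - 3.37*x^2 - 4.76*x - 0.69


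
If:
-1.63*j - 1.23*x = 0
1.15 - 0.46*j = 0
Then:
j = 2.50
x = -3.31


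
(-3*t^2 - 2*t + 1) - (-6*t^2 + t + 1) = 3*t^2 - 3*t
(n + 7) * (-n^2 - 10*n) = -n^3 - 17*n^2 - 70*n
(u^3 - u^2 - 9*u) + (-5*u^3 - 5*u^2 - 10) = -4*u^3 - 6*u^2 - 9*u - 10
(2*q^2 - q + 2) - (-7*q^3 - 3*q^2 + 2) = 7*q^3 + 5*q^2 - q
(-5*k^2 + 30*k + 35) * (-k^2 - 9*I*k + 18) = 5*k^4 - 30*k^3 + 45*I*k^3 - 125*k^2 - 270*I*k^2 + 540*k - 315*I*k + 630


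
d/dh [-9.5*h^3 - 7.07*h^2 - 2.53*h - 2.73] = -28.5*h^2 - 14.14*h - 2.53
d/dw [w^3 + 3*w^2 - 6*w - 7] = 3*w^2 + 6*w - 6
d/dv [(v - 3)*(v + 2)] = 2*v - 1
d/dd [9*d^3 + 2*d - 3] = 27*d^2 + 2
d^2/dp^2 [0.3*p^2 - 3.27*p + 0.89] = 0.600000000000000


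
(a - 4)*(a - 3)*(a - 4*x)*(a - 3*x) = a^4 - 7*a^3*x - 7*a^3 + 12*a^2*x^2 + 49*a^2*x + 12*a^2 - 84*a*x^2 - 84*a*x + 144*x^2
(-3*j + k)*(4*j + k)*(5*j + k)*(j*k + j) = -60*j^4*k - 60*j^4 - 7*j^3*k^2 - 7*j^3*k + 6*j^2*k^3 + 6*j^2*k^2 + j*k^4 + j*k^3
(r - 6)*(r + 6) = r^2 - 36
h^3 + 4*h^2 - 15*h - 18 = (h - 3)*(h + 1)*(h + 6)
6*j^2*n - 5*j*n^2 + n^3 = n*(-3*j + n)*(-2*j + n)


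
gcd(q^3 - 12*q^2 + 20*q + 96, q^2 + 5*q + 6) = q + 2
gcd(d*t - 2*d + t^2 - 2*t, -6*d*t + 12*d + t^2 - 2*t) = t - 2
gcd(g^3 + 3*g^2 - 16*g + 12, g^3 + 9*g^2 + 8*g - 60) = g^2 + 4*g - 12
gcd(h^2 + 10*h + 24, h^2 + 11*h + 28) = h + 4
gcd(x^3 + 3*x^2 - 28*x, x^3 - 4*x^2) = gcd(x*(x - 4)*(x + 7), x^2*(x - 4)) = x^2 - 4*x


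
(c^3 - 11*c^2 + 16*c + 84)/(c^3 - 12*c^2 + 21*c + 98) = (c - 6)/(c - 7)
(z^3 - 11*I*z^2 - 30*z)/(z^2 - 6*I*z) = z - 5*I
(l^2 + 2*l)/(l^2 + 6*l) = (l + 2)/(l + 6)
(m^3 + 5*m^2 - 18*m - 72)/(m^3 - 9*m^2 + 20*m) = (m^2 + 9*m + 18)/(m*(m - 5))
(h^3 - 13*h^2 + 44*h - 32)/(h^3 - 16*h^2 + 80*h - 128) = (h - 1)/(h - 4)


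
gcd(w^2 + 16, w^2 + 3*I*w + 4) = w + 4*I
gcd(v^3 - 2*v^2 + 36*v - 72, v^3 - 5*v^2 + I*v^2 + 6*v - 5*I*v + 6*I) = v - 2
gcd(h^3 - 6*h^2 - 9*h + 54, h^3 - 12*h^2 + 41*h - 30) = h - 6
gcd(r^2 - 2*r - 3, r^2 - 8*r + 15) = r - 3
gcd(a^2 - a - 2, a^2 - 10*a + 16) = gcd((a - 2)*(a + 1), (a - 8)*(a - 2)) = a - 2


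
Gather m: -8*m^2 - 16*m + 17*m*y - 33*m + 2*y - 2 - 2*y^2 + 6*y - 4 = -8*m^2 + m*(17*y - 49) - 2*y^2 + 8*y - 6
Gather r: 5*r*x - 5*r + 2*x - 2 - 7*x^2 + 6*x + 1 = r*(5*x - 5) - 7*x^2 + 8*x - 1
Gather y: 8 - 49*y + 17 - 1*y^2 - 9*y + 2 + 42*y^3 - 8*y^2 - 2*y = 42*y^3 - 9*y^2 - 60*y + 27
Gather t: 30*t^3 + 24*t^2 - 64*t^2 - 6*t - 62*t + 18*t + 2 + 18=30*t^3 - 40*t^2 - 50*t + 20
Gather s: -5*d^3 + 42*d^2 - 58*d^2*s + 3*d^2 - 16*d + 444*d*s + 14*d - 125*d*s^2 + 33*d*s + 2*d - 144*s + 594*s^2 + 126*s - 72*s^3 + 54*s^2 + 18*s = -5*d^3 + 45*d^2 - 72*s^3 + s^2*(648 - 125*d) + s*(-58*d^2 + 477*d)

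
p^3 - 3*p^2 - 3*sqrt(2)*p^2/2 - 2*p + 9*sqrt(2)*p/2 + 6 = (p - 3)*(p - 2*sqrt(2))*(p + sqrt(2)/2)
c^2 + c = c*(c + 1)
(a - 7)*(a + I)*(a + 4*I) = a^3 - 7*a^2 + 5*I*a^2 - 4*a - 35*I*a + 28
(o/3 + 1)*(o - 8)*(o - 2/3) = o^3/3 - 17*o^2/9 - 62*o/9 + 16/3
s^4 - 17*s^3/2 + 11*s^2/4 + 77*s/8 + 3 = (s - 8)*(s - 3/2)*(s + 1/2)^2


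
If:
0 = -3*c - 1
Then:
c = -1/3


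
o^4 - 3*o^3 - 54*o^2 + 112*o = o*(o - 8)*(o - 2)*(o + 7)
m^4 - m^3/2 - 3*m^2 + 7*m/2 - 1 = (m - 1)^2*(m - 1/2)*(m + 2)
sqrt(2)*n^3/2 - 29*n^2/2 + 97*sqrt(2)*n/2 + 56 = (n - 8*sqrt(2))*(n - 7*sqrt(2))*(sqrt(2)*n/2 + 1/2)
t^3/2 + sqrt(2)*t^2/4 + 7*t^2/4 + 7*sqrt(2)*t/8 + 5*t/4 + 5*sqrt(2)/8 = (t/2 + 1/2)*(t + 5/2)*(t + sqrt(2)/2)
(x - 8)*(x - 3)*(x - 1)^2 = x^4 - 13*x^3 + 47*x^2 - 59*x + 24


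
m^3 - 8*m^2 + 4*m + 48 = (m - 6)*(m - 4)*(m + 2)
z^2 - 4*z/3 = z*(z - 4/3)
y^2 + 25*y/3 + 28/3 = (y + 4/3)*(y + 7)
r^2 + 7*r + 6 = (r + 1)*(r + 6)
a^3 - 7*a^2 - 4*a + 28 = (a - 7)*(a - 2)*(a + 2)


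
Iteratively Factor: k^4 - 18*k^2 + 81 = (k + 3)*(k^3 - 3*k^2 - 9*k + 27) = (k - 3)*(k + 3)*(k^2 - 9) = (k - 3)*(k + 3)^2*(k - 3)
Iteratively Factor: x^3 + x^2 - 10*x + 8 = (x - 2)*(x^2 + 3*x - 4) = (x - 2)*(x + 4)*(x - 1)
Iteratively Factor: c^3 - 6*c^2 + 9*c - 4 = (c - 1)*(c^2 - 5*c + 4) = (c - 4)*(c - 1)*(c - 1)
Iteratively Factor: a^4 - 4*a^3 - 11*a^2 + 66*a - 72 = (a - 2)*(a^3 - 2*a^2 - 15*a + 36) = (a - 3)*(a - 2)*(a^2 + a - 12) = (a - 3)^2*(a - 2)*(a + 4)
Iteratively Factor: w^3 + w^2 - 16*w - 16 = (w + 1)*(w^2 - 16) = (w + 1)*(w + 4)*(w - 4)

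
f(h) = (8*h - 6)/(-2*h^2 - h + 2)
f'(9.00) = 0.04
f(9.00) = -0.39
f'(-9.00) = 0.07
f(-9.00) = 0.52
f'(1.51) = 0.62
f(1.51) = -1.49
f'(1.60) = 0.56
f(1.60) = -1.44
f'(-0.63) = 9.33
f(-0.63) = -6.01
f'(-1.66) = 27.41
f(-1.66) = 10.41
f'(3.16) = 0.21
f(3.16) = -0.91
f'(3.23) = 0.20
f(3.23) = -0.90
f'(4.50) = 0.12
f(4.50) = -0.70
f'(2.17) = 0.36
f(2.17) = -1.18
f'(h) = (4*h + 1)*(8*h - 6)/(-2*h^2 - h + 2)^2 + 8/(-2*h^2 - h + 2) = 2*(8*h^2 - 12*h + 5)/(4*h^4 + 4*h^3 - 7*h^2 - 4*h + 4)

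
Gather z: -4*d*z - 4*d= -4*d*z - 4*d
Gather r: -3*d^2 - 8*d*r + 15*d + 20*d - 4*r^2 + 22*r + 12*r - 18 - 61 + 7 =-3*d^2 + 35*d - 4*r^2 + r*(34 - 8*d) - 72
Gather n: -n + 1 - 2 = -n - 1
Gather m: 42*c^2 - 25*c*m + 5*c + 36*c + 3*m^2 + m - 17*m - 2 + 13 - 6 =42*c^2 + 41*c + 3*m^2 + m*(-25*c - 16) + 5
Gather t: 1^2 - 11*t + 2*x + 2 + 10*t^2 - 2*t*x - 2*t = 10*t^2 + t*(-2*x - 13) + 2*x + 3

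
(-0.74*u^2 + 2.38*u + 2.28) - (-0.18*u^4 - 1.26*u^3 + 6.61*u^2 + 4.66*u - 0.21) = 0.18*u^4 + 1.26*u^3 - 7.35*u^2 - 2.28*u + 2.49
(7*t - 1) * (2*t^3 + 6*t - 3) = 14*t^4 - 2*t^3 + 42*t^2 - 27*t + 3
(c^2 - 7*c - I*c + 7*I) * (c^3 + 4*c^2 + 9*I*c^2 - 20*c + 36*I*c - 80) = c^5 - 3*c^4 + 8*I*c^4 - 39*c^3 - 24*I*c^3 + 33*c^2 - 204*I*c^2 + 308*c - 60*I*c - 560*I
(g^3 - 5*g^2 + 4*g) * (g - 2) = g^4 - 7*g^3 + 14*g^2 - 8*g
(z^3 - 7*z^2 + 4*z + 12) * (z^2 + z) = z^5 - 6*z^4 - 3*z^3 + 16*z^2 + 12*z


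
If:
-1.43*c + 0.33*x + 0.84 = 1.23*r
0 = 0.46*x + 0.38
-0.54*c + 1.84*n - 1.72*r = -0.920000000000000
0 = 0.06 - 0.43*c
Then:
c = 0.14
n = -0.18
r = 0.30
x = -0.83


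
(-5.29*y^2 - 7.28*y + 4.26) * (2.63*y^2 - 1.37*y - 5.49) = -13.9127*y^4 - 11.8991*y^3 + 50.2195*y^2 + 34.131*y - 23.3874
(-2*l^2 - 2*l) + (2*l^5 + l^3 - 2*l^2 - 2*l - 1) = 2*l^5 + l^3 - 4*l^2 - 4*l - 1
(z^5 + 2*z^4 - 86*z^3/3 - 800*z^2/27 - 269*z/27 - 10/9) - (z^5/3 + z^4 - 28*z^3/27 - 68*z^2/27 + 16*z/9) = 2*z^5/3 + z^4 - 746*z^3/27 - 244*z^2/9 - 317*z/27 - 10/9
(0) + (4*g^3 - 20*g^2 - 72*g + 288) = 4*g^3 - 20*g^2 - 72*g + 288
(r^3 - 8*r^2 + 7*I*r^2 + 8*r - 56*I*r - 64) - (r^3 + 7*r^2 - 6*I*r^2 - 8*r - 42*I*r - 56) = -15*r^2 + 13*I*r^2 + 16*r - 14*I*r - 8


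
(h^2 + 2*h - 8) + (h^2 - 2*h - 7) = 2*h^2 - 15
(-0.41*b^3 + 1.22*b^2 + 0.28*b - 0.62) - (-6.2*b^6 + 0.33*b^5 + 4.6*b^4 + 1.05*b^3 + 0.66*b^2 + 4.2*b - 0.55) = 6.2*b^6 - 0.33*b^5 - 4.6*b^4 - 1.46*b^3 + 0.56*b^2 - 3.92*b - 0.07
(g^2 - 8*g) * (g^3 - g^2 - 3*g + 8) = g^5 - 9*g^4 + 5*g^3 + 32*g^2 - 64*g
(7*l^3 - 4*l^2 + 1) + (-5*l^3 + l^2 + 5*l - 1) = 2*l^3 - 3*l^2 + 5*l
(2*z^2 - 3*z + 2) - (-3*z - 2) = 2*z^2 + 4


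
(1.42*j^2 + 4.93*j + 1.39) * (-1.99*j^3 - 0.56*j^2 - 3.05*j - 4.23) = -2.8258*j^5 - 10.6059*j^4 - 9.8579*j^3 - 21.8215*j^2 - 25.0934*j - 5.8797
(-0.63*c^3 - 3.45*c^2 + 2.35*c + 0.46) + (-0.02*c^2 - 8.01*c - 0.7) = -0.63*c^3 - 3.47*c^2 - 5.66*c - 0.24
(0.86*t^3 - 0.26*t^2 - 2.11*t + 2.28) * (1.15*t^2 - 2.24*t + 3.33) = 0.989*t^5 - 2.2254*t^4 + 1.0197*t^3 + 6.4826*t^2 - 12.1335*t + 7.5924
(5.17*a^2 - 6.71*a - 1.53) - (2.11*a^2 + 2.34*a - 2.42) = 3.06*a^2 - 9.05*a + 0.89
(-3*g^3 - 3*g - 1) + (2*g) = -3*g^3 - g - 1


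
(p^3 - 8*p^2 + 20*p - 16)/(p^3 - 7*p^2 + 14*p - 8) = (p - 2)/(p - 1)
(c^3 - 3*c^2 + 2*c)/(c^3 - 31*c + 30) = c*(c - 2)/(c^2 + c - 30)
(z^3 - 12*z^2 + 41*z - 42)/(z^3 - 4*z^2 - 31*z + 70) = (z - 3)/(z + 5)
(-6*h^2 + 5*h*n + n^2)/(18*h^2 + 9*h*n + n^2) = (-h + n)/(3*h + n)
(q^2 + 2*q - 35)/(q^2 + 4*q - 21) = (q - 5)/(q - 3)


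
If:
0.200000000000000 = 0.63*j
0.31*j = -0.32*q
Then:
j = 0.32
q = -0.31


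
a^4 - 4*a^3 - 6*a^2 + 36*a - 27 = (a - 3)^2*(a - 1)*(a + 3)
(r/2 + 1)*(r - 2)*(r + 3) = r^3/2 + 3*r^2/2 - 2*r - 6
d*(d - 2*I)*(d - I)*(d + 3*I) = d^4 + 7*d^2 - 6*I*d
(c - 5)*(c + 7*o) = c^2 + 7*c*o - 5*c - 35*o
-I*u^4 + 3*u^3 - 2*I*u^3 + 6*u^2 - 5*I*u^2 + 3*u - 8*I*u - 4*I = (u + 1)*(u - I)*(u + 4*I)*(-I*u - I)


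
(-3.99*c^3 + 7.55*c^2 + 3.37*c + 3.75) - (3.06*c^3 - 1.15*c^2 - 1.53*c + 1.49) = -7.05*c^3 + 8.7*c^2 + 4.9*c + 2.26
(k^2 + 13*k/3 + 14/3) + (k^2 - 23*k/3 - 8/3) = 2*k^2 - 10*k/3 + 2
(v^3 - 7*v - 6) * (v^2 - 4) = v^5 - 11*v^3 - 6*v^2 + 28*v + 24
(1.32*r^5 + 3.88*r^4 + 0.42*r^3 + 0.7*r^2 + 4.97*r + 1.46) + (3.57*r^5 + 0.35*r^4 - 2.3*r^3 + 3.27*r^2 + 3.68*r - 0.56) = 4.89*r^5 + 4.23*r^4 - 1.88*r^3 + 3.97*r^2 + 8.65*r + 0.9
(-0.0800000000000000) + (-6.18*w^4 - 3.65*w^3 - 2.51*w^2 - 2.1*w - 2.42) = -6.18*w^4 - 3.65*w^3 - 2.51*w^2 - 2.1*w - 2.5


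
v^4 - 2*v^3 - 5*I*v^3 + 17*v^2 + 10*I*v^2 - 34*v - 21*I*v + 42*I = (v - 2)*(v - 7*I)*(v - I)*(v + 3*I)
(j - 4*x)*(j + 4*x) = j^2 - 16*x^2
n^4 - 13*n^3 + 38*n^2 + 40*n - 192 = (n - 8)*(n - 4)*(n - 3)*(n + 2)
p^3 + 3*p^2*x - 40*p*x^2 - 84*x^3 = (p - 6*x)*(p + 2*x)*(p + 7*x)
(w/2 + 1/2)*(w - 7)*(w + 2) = w^3/2 - 2*w^2 - 19*w/2 - 7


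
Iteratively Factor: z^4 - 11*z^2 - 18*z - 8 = (z - 4)*(z^3 + 4*z^2 + 5*z + 2) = (z - 4)*(z + 1)*(z^2 + 3*z + 2) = (z - 4)*(z + 1)^2*(z + 2)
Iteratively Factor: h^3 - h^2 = (h)*(h^2 - h) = h*(h - 1)*(h)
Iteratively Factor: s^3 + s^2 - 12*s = (s)*(s^2 + s - 12) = s*(s - 3)*(s + 4)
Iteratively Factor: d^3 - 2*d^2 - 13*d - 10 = (d - 5)*(d^2 + 3*d + 2) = (d - 5)*(d + 2)*(d + 1)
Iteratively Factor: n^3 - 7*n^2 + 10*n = (n - 5)*(n^2 - 2*n) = (n - 5)*(n - 2)*(n)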